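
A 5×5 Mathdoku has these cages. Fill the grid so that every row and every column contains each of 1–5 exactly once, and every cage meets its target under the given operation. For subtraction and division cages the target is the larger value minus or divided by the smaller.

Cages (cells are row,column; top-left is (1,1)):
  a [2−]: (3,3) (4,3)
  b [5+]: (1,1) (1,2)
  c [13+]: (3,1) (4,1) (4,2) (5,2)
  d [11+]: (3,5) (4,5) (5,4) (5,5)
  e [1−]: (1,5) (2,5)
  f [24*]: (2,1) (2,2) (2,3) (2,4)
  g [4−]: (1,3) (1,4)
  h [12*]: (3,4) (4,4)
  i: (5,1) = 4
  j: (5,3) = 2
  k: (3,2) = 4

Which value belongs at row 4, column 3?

3

Cage k is given; hence (3,2) = 4.
4 is placed in row 3, which forces (3,4) = 3.
Column 4 already has 3, which forces (4,4) = 4.
Cage i is given, which forces (5,1) = 4.
J is a freebie, leaving (5,3) = 2.
The 4 cells of cage f must have product 24, which forces (2,3) = 4.
Cage a needs two cells with difference 2; hence (4,3) = 3.
The 4 cells of cage d must have sum 11, which forces (5,5) = 3.
Row 1 needs a 4, and only (1,5) is open for it.
Cage e needs two cells with difference 1, so (2,5) = 5.
Cage d has sum 11, which forces (5,4) = 5.
The two cells of cage g must have difference 4; hence (1,3) = 5.
Column 4 already has 5, so (1,4) = 1.
Column 4 already has 1, which forces (2,4) = 2.
Cage c has sum 13, which forces (3,1) = 5.
5 is placed in column 3, leaving (3,3) = 1.
1 is placed in row 3, leaving (3,5) = 2.
The 4 cells of cage c must have sum 13, which forces (4,1) = 2.
Cage c has sum 13, which forces (4,2) = 5.
Column 5 now contains 2, leaving (4,5) = 1.
Row 5 now contains 5, so (5,2) = 1.
2 is placed in column 1; hence (1,1) = 3.
Cage b's pair has sum 5, which forces (1,2) = 2.
Cage f needs product 24; hence (2,1) = 1.
Column 2 now contains 1; hence (2,2) = 3.
The full grid is 3 2 5 1 4 / 1 3 4 2 5 / 5 4 1 3 2 / 2 5 3 4 1 / 4 1 2 5 3.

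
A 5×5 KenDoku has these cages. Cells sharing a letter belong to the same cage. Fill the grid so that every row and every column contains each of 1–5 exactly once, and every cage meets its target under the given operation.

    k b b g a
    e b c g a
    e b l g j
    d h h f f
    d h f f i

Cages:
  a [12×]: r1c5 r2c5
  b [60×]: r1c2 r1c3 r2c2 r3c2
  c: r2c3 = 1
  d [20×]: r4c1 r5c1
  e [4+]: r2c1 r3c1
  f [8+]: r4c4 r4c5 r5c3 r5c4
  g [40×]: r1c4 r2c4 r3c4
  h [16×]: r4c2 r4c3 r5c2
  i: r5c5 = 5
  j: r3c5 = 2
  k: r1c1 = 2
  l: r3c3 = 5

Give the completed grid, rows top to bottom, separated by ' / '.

2 1 4 5 3 / 3 5 1 2 4 / 1 3 5 4 2 / 5 4 2 3 1 / 4 2 3 1 5

Cage k is a single given cell; hence r1c1 = 2.
Cage c is a single given cell, leaving r2c3 = 1.
Cage l is a single given cell, leaving r3c3 = 5.
Cage j is given, so r3c5 = 2.
I is a freebie; hence r5c5 = 5.
The 3 cells of cage g must have product 40; hence r1c4 = 5.
Row 2 now contains 1; hence r2c1 = 3.
Cage g has product 40, leaving r2c4 = 2.
3 is placed in row 2, which forces r2c5 = 4.
The two cells of cage e must have sum 4; hence r3c1 = 1.
Row 3 now contains 2, so r3c4 = 4.
The two cells of cage d must have product 20, leaving r4c1 = 5.
4 is placed in column 4, which forces r4c4 = 3.
3 is placed in row 4, which forces r4c5 = 1.
5 is placed in row 5; hence r5c1 = 4.
4 is placed in row 5, which forces r5c2 = 2.
Row 5 already has 2, leaving r5c3 = 3.
3 is placed in column 4, so r5c4 = 1.
The 4 cells of cage b must have product 60, which forces r1c2 = 1.
Column 3 already has 3, which forces r1c3 = 4.
Column 5 already has 4, leaving r1c5 = 3.
Row 2 now contains 4, leaving r2c2 = 5.
4 is placed in row 3, which forces r3c2 = 3.
1 is placed in row 4, so r4c2 = 4.
The 3 cells of cage h must have product 16, leaving r4c3 = 2.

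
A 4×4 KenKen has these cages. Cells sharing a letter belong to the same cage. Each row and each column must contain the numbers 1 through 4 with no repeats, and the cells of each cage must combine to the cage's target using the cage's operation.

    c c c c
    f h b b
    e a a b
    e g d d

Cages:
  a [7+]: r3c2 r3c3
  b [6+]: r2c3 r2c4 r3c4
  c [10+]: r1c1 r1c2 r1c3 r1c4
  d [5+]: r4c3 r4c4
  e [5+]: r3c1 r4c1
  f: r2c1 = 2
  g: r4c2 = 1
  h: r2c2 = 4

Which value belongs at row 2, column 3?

F is a freebie; hence r2c1 = 2.
H is a freebie, so r2c2 = 4.
Column 2 already has 4, which forces r3c2 = 3.
Row 3 now contains 3, which forces r3c3 = 4.
G is a freebie, leaving r4c2 = 1.
Column 2 already has 1, so r1c2 = 2.
4 is placed in row 3, which forces r3c1 = 1.
Cage b has sum 6, leaving r3c4 = 2.
Cage e needs two cells with sum 5, leaving r4c1 = 4.
Column 4 already has 2, which forces r4c4 = 3.
4 is placed in column 1, so r1c1 = 3.
The 4 cells of cage c must have sum 10; hence r1c3 = 1.
Cage c has sum 10, which forces r1c4 = 4.
The 3 cells of cage b must have sum 6; hence r2c3 = 3.
Column 4 now contains 3, so r2c4 = 1.
3 is placed in row 4; hence r4c3 = 2.
The full grid is 3 2 1 4 / 2 4 3 1 / 1 3 4 2 / 4 1 2 3.

3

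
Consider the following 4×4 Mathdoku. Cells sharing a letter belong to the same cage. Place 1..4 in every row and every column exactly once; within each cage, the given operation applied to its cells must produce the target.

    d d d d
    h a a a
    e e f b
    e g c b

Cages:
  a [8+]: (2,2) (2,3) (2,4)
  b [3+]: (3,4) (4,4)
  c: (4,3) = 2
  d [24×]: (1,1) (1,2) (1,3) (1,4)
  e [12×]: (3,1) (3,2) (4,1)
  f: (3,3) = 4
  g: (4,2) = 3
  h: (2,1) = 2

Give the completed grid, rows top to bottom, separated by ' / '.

H is a freebie, leaving (2,1) = 2.
Cage f is given, leaving (3,3) = 4.
Cage g is given, which forces (4,2) = 3.
Cage c is given, which forces (4,3) = 2.
2 is placed in row 4, which forces (4,4) = 1.
Cage e has product 12, so (3,1) = 3.
The 3 cells of cage e must have product 12, which forces (3,2) = 1.
Column 4 now contains 1, leaving (3,4) = 2.
Row 4 now contains 1, so (4,1) = 4.
Column 1 now contains 4, leaving (1,1) = 1.
The 4 cells of cage d must have product 24, leaving (1,2) = 2.
Cage d has product 24, which forces (1,3) = 3.
Cage d has product 24, which forces (1,4) = 4.
1 is placed in column 2, which forces (2,2) = 4.
Cage a has sum 8, leaving (2,3) = 1.
The 3 cells of cage a must have sum 8, so (2,4) = 3.

1 2 3 4 / 2 4 1 3 / 3 1 4 2 / 4 3 2 1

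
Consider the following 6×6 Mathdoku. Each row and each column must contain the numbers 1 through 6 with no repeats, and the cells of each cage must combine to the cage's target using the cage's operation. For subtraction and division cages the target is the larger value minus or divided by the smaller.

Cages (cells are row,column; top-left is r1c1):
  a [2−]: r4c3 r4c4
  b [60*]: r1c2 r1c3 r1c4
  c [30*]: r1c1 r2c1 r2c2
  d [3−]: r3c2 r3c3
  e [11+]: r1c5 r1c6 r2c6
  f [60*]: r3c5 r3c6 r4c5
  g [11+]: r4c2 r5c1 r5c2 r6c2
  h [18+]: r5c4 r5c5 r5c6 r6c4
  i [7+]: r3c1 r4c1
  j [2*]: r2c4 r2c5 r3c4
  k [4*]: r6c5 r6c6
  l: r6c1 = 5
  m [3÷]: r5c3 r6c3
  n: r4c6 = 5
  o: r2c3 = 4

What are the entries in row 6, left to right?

5 2 3 6 4 1

Cage o is a single given cell; hence r2c3 = 4.
The 3 cells of cage j must have product 2, which forces r2c4 = 2.
Cage j needs product 2, so r2c5 = 1.
The 3 cells of cage j must have product 2, leaving r3c4 = 1.
Cage n is a single given cell, so r4c6 = 5.
L is a freebie, so r6c1 = 5.
Column 5 now contains 1, leaving r6c5 = 4.
4 is placed in row 6, leaving r6c6 = 1.
Cage c needs product 30; hence r2c2 = 5.
Cage f has product 60; hence r3c5 = 5.
The only place for 1 in row 1 is r1c1.
Cage c has product 30, leaving r2c1 = 6.
Row 2 now contains 6, leaving r2c6 = 3.
The only place for 2 in row 3 is r3c6.
Cage e has sum 11, so r1c5 = 2.
Column 6 already has 2, so r1c6 = 6.
The 3 cells of cage f must have product 60, which forces r4c5 = 6.
Column 5 already has 6; hence r5c5 = 3.
6 is placed in column 6, which forces r5c6 = 4.
4 is placed in row 5; hence r5c1 = 2.
4 is placed in row 5, which forces r5c4 = 5.
Cage h has sum 18, so r6c4 = 6.
Cage b needs product 60, so r1c3 = 5.
Cage g needs sum 11, which forces r4c2 = 1.
Row 4 now contains 1, so r4c3 = 2.
The 4 cells of cage g must have sum 11, so r5c2 = 6.
Row 5 already has 6, so r5c3 = 1.
Row 6 now contains 6, which forces r6c2 = 2.
Column 3 now contains 2, which forces r6c3 = 3.
Column 2 now contains 6, so r3c2 = 3.
Column 3 now contains 3, which forces r3c3 = 6.
Cage a's pair has difference 2; hence r4c4 = 4.
Column 2 now contains 3, so r1c2 = 4.
Column 4 now contains 4, which forces r1c4 = 3.
Row 3 now contains 3; hence r3c1 = 4.
Row 4 now contains 4, which forces r4c1 = 3.
Filled in: 1 4 5 3 2 6 / 6 5 4 2 1 3 / 4 3 6 1 5 2 / 3 1 2 4 6 5 / 2 6 1 5 3 4 / 5 2 3 6 4 1.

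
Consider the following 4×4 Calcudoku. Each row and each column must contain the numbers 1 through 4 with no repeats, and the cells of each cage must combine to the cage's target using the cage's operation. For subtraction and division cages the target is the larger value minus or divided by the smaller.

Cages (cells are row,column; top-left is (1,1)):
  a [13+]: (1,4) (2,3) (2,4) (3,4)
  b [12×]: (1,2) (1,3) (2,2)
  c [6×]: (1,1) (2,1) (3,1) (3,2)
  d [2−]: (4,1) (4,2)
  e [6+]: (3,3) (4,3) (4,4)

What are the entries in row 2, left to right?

The 4 cells of cage a must have sum 13, leaving (2,3) = 4.
Cage c needs product 6, so (3,2) = 1.
The only place for 1 in row 2 is (2,1).
Row 1 needs a 1, and only (1,3) is open for it.
Cage b has product 12, so (1,2) = 4.
Cage b needs product 12, which forces (2,2) = 3.
Row 2 now contains 3; hence (2,4) = 2.
4 is placed in column 2, which forces (4,2) = 2.
2 is placed in row 4, which forces (4,3) = 3.
Cage e needs sum 6, leaving (4,4) = 1.
2 is placed in column 4, so (1,4) = 3.
Column 3 already has 3; hence (3,3) = 2.
The 4 cells of cage a must have sum 13, leaving (3,4) = 4.
2 is placed in row 4, leaving (4,1) = 4.
Row 1 already has 3; hence (1,1) = 2.
Row 3 now contains 2, which forces (3,1) = 3.
The full grid is 2 4 1 3 / 1 3 4 2 / 3 1 2 4 / 4 2 3 1.

1 3 4 2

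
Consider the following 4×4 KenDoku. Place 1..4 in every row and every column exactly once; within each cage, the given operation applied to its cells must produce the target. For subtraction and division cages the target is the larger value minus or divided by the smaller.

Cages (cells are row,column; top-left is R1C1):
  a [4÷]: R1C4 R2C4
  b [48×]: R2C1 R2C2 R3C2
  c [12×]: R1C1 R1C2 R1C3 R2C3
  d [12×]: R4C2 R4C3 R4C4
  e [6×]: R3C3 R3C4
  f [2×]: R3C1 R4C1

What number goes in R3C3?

3

The 3 cells of cage b must have product 48, which forces R2C1 = 4.
The 3 cells of cage b must have product 48, which forces R2C2 = 3.
4 is placed in row 2; hence R2C4 = 1.
The 3 cells of cage b must have product 48, leaving R3C2 = 4.
4 is placed in column 2, so R4C2 = 1.
Column 2 already has 1, so R1C2 = 2.
1 is placed in column 4, leaving R1C4 = 4.
Row 2 now contains 1; hence R2C3 = 2.
Cage f needs two cells with product 2, leaving R3C1 = 1.
Column 3 now contains 2; hence R3C3 = 3.
3 is placed in row 3, so R3C4 = 2.
Row 4 already has 1; hence R4C1 = 2.
Column 3 already has 3, leaving R4C3 = 4.
4 is placed in column 4, which forces R4C4 = 3.
Column 1 already has 1, leaving R1C1 = 3.
Column 3 already has 3; hence R1C3 = 1.
Completed grid: 3 2 1 4 / 4 3 2 1 / 1 4 3 2 / 2 1 4 3.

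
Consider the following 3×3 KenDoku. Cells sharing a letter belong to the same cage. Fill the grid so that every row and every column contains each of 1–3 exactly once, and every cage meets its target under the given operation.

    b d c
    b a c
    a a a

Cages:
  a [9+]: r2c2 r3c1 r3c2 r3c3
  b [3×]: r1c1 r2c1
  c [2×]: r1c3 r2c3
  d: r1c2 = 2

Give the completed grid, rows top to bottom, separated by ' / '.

Cage d is a single given cell, so r1c2 = 2.
2 is placed in row 1, which forces r1c3 = 1.
Cage a has sum 9, leaving r2c2 = 3.
Column 3 now contains 1, so r2c3 = 2.
Column 2 already has 2, which forces r3c2 = 1.
2 is placed in column 3; hence r3c3 = 3.
Row 1 now contains 1, which forces r1c1 = 3.
Row 2 already has 3, leaving r2c1 = 1.
Row 3 already has 3, so r3c1 = 2.

3 2 1 / 1 3 2 / 2 1 3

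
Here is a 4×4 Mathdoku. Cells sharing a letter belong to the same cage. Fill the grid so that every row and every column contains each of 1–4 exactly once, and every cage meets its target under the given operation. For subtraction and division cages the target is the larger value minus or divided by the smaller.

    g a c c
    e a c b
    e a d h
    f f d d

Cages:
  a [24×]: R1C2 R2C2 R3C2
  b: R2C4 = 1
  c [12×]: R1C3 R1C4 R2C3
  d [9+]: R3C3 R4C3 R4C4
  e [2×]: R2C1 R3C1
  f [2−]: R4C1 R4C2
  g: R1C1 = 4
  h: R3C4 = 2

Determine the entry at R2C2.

Cage g is given, leaving R1C1 = 4.
Cage b is a single given cell, leaving R2C4 = 1.
Cage h is given; hence R3C4 = 2.
Cage c has product 12; hence R1C3 = 1.
2 is placed in column 4, which forces R1C4 = 3.
Row 2 already has 1, which forces R2C1 = 2.
Cage c needs product 12, leaving R2C3 = 4.
Row 3 already has 2, leaving R3C1 = 1.
4 is placed in column 3; hence R3C3 = 3.
1 is placed in column 1, which forces R4C1 = 3.
Column 3 now contains 1; hence R4C3 = 2.
3 is placed in column 4, leaving R4C4 = 4.
3 is placed in row 1, leaving R1C2 = 2.
Row 2 already has 4, which forces R2C2 = 3.
Row 3 now contains 3, which forces R3C2 = 4.
Row 4 already has 4, leaving R4C2 = 1.
Completed grid: 4 2 1 3 / 2 3 4 1 / 1 4 3 2 / 3 1 2 4.

3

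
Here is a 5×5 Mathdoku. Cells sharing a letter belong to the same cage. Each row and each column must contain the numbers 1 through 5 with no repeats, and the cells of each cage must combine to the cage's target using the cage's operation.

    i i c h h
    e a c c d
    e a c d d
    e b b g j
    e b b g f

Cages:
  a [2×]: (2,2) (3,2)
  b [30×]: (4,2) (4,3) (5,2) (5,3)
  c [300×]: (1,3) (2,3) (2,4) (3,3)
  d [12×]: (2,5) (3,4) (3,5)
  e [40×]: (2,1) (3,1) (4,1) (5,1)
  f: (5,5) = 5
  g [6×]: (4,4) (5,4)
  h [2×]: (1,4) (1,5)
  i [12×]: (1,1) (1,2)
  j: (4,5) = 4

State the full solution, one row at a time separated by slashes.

Cage c has product 300, leaving (2,4) = 5.
Cage j is given, so (4,5) = 4.
Cage f is given, which forces (5,5) = 5.
Row 1 needs a 5, and only (1,3) is open for it.
Cage b has product 30; hence (4,2) = 5.
Cage e needs product 40, which forces (3,1) = 5.
Row 5 needs a 4, and only (5,1) is open for it.
Column 1 already has 4, so (1,1) = 3.
The two cells of cage i must have product 12, which forces (1,2) = 4.
Row 2 needs a 4, and only (2,3) is open for it.
4 is placed in column 3, so (3,3) = 3.
Row 3 now contains 3, which forces (3,5) = 1.
The two cells of cage h must have product 2, which forces (1,4) = 1.
1 is placed in column 5, so (1,5) = 2.
Cage a needs two cells with product 2; hence (2,2) = 1.
The 3 cells of cage d must have product 12; hence (2,5) = 3.
Row 3 now contains 1; hence (3,2) = 2.
Cage d needs product 12, which forces (3,4) = 4.
Cage b has product 30, leaving (5,2) = 3.
Row 5 now contains 3, leaving (5,4) = 2.
Row 2 now contains 1, which forces (2,1) = 2.
The 4 cells of cage e must have product 40, which forces (4,1) = 1.
Cage b has product 30, so (4,3) = 2.
2 is placed in column 4, which forces (4,4) = 3.
Row 5 now contains 2, leaving (5,3) = 1.

3 4 5 1 2 / 2 1 4 5 3 / 5 2 3 4 1 / 1 5 2 3 4 / 4 3 1 2 5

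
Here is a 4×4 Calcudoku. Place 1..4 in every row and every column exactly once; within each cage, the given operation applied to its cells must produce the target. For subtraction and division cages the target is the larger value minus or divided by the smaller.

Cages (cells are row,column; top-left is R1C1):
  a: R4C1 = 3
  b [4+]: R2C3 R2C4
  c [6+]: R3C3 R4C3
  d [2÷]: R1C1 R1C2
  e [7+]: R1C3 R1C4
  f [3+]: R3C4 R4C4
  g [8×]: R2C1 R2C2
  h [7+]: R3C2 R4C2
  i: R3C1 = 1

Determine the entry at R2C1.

I is a freebie, leaving R3C1 = 1.
Row 3 now contains 1, which forces R3C4 = 2.
A is a freebie, leaving R4C1 = 3.
Row 4 already has 3; hence R4C2 = 4.
Row 4 already has 4; hence R4C3 = 2.
Column 4 already has 2, which forces R4C4 = 1.
Cage g's pair has product 8, leaving R2C1 = 4.
Column 2 now contains 4; hence R2C2 = 2.
The two cells of cage b must have sum 4, leaving R2C3 = 1.
Column 4 already has 1, so R2C4 = 3.
Column 2 now contains 4; hence R3C2 = 3.
2 is placed in row 3, so R3C3 = 4.
Column 1 already has 4, leaving R1C1 = 2.
Column 2 already has 2, leaving R1C2 = 1.
4 is placed in column 3; hence R1C3 = 3.
3 is placed in column 4, leaving R1C4 = 4.
The full grid is 2 1 3 4 / 4 2 1 3 / 1 3 4 2 / 3 4 2 1.

4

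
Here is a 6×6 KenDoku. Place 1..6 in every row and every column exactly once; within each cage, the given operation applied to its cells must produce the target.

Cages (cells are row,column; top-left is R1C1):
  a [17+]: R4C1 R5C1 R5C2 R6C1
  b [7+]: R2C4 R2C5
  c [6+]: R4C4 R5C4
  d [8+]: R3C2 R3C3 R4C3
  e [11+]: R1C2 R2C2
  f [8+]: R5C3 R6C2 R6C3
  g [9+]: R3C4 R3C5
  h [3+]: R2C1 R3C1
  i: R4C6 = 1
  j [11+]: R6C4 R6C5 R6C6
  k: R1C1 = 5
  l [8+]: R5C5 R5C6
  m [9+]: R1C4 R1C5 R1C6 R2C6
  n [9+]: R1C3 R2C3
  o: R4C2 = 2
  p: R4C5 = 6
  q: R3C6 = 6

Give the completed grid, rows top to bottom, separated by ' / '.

5 6 3 2 1 4 / 1 5 6 3 4 2 / 2 3 1 4 5 6 / 3 2 4 5 6 1 / 6 4 2 1 3 5 / 4 1 5 6 2 3

Cage k is given, leaving R1C1 = 5.
5 is placed in row 1, so R1C2 = 6.
Column 2 already has 6, which forces R2C2 = 5.
Cage q is a single given cell; hence R3C6 = 6.
Cage o is a single given cell, which forces R4C2 = 2.
Cage p is given, so R4C5 = 6.
I is a freebie, so R4C6 = 1.
Cage n needs two cells with sum 9; hence R1C3 = 3.
Cage n needs two cells with sum 9; hence R2C3 = 6.
Cage a needs sum 17, which forces R5C2 = 4.
The 4 cells of cage m must have sum 9, so R1C6 = 4.
Cage m needs sum 9, leaving R2C6 = 2.
Row 2 already has 2, so R2C1 = 1.
Cage h needs two cells with sum 3, leaving R3C1 = 2.
2 is placed in row 3; hence R3C3 = 1.
Row 3 already has 1; hence R3C2 = 3.
Cage d has sum 8, so R4C3 = 4.
Row 4 already has 4; hence R4C4 = 5.
The 3 cells of cage f must have sum 8, leaving R6C2 = 1.
5 is placed in column 4, which forces R3C4 = 4.
The two cells of cage g must have sum 9, leaving R3C5 = 5.
Row 4 already has 4; hence R4C1 = 3.
Cage a has sum 17; hence R5C1 = 6.
Cage c's pair has sum 6, which forces R5C4 = 1.
Column 5 now contains 5, leaving R5C5 = 3.
Row 5 now contains 3; hence R5C6 = 5.
Cage a has sum 17, so R6C1 = 4.
Row 6 now contains 4, leaving R6C5 = 2.
Column 6 now contains 5, leaving R6C6 = 3.
Column 4 already has 1, leaving R1C4 = 2.
Column 5 already has 2, so R1C5 = 1.
4 is placed in column 4, so R2C4 = 3.
3 is placed in column 5; hence R2C5 = 4.
Row 5 now contains 5; hence R5C3 = 2.
2 is placed in row 6, so R6C3 = 5.
2 is placed in row 6, which forces R6C4 = 6.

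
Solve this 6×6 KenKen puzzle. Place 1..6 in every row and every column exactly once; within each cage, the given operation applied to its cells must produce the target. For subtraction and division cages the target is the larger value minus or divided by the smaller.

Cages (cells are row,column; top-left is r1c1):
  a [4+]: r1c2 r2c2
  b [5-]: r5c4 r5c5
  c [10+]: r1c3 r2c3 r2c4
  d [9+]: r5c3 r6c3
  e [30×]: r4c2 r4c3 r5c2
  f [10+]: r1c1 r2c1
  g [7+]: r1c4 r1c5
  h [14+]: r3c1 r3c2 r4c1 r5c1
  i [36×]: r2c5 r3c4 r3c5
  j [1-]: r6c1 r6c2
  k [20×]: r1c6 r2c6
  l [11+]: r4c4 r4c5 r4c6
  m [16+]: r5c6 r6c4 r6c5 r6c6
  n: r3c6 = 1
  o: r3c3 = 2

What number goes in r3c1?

Cage o is given; hence r3c3 = 2.
Cage n is a single given cell, which forces r3c6 = 1.
In row 5, 4 can only go at r5c3, so r5c3 = 4.
Cage d's pair has sum 9, leaving r6c3 = 5.
Cage m needs sum 16; hence r5c6 = 3.
Cage m needs sum 16, so r6c6 = 6.
Column 6 already has 6, which forces r4c6 = 2.
Row 2 needs a 2, and only r2c5 is open for it.
The only place for 2 in row 1 is r1c4.
Cage g's pair has sum 7; hence r1c5 = 5.
5 is placed in row 1; hence r1c6 = 4.
4 is placed in column 6, leaving r2c6 = 5.
4 is placed in row 1; hence r1c1 = 6.
The two cells of cage f must have sum 10, so r2c1 = 4.
In row 3, 4 can only go at r3c2, so r3c2 = 4.
Cage h has sum 14, so r5c1 = 2.
Row 5 now contains 2, which forces r5c2 = 5.
Column 2 now contains 4, leaving r6c2 = 2.
5 is placed in column 2; hence r4c2 = 6.
Cage e has product 30, which forces r4c3 = 1.
Column 3 already has 1, so r1c3 = 3.
Cage c needs sum 10, which forces r2c3 = 6.
The 3 cells of cage c must have sum 10; hence r2c4 = 1.
Cage l has sum 11, which forces r4c4 = 5.
Cage l has sum 11, which forces r4c5 = 4.
1 is placed in column 4; hence r5c4 = 6.
Row 5 already has 6; hence r5c5 = 1.
Column 5 already has 4, which forces r6c5 = 3.
Row 1 already has 3, so r1c2 = 1.
1 is placed in row 2; hence r2c2 = 3.
The 4 cells of cage h must have sum 14, which forces r3c1 = 5.
Column 4 already has 6, so r3c4 = 3.
Column 5 already has 3, leaving r3c5 = 6.
5 is placed in row 4, so r4c1 = 3.
Row 6 now contains 3, leaving r6c1 = 1.
Row 6 now contains 3; hence r6c4 = 4.
The full grid is 6 1 3 2 5 4 / 4 3 6 1 2 5 / 5 4 2 3 6 1 / 3 6 1 5 4 2 / 2 5 4 6 1 3 / 1 2 5 4 3 6.

5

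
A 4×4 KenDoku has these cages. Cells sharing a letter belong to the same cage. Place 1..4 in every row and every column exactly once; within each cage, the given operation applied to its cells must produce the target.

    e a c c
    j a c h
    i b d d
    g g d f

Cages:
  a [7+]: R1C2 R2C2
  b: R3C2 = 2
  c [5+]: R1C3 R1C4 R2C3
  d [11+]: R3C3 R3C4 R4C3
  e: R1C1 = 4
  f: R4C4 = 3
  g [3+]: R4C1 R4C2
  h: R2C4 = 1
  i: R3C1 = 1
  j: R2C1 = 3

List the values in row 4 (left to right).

2 1 4 3

Cage e is a single given cell, so R1C1 = 4.
4 is placed in row 1; hence R1C2 = 3.
Row 1 already has 3, leaving R1C3 = 1.
Row 1 already has 1, leaving R1C4 = 2.
J is a freebie, leaving R2C1 = 3.
3 is placed in column 2, which forces R2C2 = 4.
1 is placed in column 3; hence R2C3 = 2.
H is a freebie, leaving R2C4 = 1.
Cage i is given; hence R3C1 = 1.
B is a freebie, so R3C2 = 2.
Cage d needs sum 11, leaving R3C3 = 3.
The 3 cells of cage d must have sum 11, so R3C4 = 4.
Column 1 already has 1; hence R4C1 = 2.
Column 2 already has 2, which forces R4C2 = 1.
Cage d needs sum 11; hence R4C3 = 4.
Cage f is given, which forces R4C4 = 3.
Completed grid: 4 3 1 2 / 3 4 2 1 / 1 2 3 4 / 2 1 4 3.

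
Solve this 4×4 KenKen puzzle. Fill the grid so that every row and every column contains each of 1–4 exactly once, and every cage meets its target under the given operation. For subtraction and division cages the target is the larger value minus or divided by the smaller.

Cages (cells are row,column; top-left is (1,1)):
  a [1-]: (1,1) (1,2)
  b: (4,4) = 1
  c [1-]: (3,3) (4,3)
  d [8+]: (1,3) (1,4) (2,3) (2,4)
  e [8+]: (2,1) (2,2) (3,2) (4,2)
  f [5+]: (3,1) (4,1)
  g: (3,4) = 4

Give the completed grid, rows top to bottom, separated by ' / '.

Cage g is given, which forces (3,4) = 4.
B is a freebie, which forces (4,4) = 1.
The only place for 4 in row 2 is (2,2).
The 4 cells of cage e must have sum 8, leaving (2,1) = 1.
Row 2 now contains 1, leaving (2,3) = 2.
Row 2 already has 2, leaving (2,4) = 3.
The 4 cells of cage e must have sum 8, leaving (3,2) = 1.
Row 3 now contains 1, which forces (3,3) = 3.
The 4 cells of cage e must have sum 8, so (4,2) = 2.
3 is placed in column 3, so (4,3) = 4.
2 is placed in column 2; hence (1,2) = 3.
2 is placed in column 3, so (1,3) = 1.
Column 4 now contains 3, so (1,4) = 2.
Row 3 already has 3, leaving (3,1) = 2.
Row 4 now contains 4, which forces (4,1) = 3.
Row 1 now contains 2, leaving (1,1) = 4.

4 3 1 2 / 1 4 2 3 / 2 1 3 4 / 3 2 4 1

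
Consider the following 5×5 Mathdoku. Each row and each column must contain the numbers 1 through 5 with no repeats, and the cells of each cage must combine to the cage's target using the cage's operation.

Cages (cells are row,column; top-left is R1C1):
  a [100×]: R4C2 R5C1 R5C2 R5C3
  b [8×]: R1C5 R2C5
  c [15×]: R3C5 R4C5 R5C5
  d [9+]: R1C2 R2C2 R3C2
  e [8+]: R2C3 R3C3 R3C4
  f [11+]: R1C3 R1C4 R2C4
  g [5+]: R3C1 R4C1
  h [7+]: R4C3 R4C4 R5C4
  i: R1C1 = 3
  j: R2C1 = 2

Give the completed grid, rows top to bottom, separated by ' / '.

3 4 5 1 2 / 2 3 1 5 4 / 1 2 3 4 5 / 4 5 2 3 1 / 5 1 4 2 3

I is a freebie, which forces R1C1 = 3.
Cage j is given, which forces R2C1 = 2.
Row 2 now contains 2, which forces R2C5 = 4.
Cage a has product 100; hence R4C2 = 5.
4 is placed in column 5, leaving R1C5 = 2.
Cage d needs sum 9, leaving R2C2 = 3.
Cage f needs sum 11, leaving R2C4 = 5.
2 is placed in row 1, so R1C2 = 4.
Cage f needs sum 11, which forces R1C3 = 5.
Cage f needs sum 11, leaving R1C4 = 1.
Row 2 now contains 5, so R2C3 = 1.
Cage d needs sum 9, leaving R3C2 = 2.
Column 2 already has 4, which forces R5C2 = 1.
1 is placed in column 3, leaving R5C3 = 4.
4 is placed in column 3; hence R3C3 = 3.
Cage e has sum 8, which forces R3C4 = 4.
Cage h needs sum 7; hence R4C3 = 2.
The 3 cells of cage h must have sum 7, leaving R4C4 = 3.
Row 4 already has 3, so R4C5 = 1.
4 is placed in row 5, so R5C1 = 5.
Cage h has sum 7; hence R5C4 = 2.
Row 5 now contains 5, so R5C5 = 3.
Row 3 already has 4, leaving R3C1 = 1.
1 is placed in column 5, which forces R3C5 = 5.
Row 4 already has 1; hence R4C1 = 4.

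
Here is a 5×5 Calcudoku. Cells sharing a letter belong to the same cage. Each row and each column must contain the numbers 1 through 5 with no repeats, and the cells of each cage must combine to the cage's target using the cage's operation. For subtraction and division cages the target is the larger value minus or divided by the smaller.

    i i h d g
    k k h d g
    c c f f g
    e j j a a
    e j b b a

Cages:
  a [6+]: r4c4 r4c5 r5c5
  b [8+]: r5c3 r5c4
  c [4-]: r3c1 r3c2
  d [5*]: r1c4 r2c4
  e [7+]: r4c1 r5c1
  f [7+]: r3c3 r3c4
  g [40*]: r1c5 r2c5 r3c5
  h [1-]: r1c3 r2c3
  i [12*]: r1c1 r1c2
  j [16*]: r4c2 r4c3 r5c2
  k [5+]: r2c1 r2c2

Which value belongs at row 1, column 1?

Row 4 needs a 5, and only r4c1 is open for it.
5 is placed in column 1, leaving r3c1 = 1.
Cage c's pair has difference 4, which forces r3c2 = 5.
The two cells of cage e must have sum 7, so r5c1 = 2.
2 is placed in row 5; hence r5c2 = 4.
Cage i's pair has product 12, so r1c1 = 4.
Column 2 already has 4, which forces r1c2 = 3.
Column 1 already has 4; hence r2c1 = 3.
Column 2 already has 4, leaving r4c2 = 1.
Cage j has product 16, so r4c3 = 4.
Column 2 now contains 1; hence r2c2 = 2.
Row 2 already has 2, leaving r2c3 = 1.
1 is placed in row 2, so r2c4 = 5.
Row 2 already has 5, which forces r2c5 = 4.
Column 3 already has 4, so r3c3 = 3.
Cage f needs two cells with sum 7, leaving r3c4 = 4.
Column 5 now contains 4, which forces r3c5 = 2.
2 is placed in column 5, leaving r4c5 = 3.
3 is placed in column 3, which forces r5c3 = 5.
Column 4 now contains 5, leaving r5c4 = 3.
The 3 cells of cage a must have sum 6; hence r5c5 = 1.
Column 3 now contains 1, so r1c3 = 2.
Column 4 now contains 5, which forces r1c4 = 1.
2 is placed in column 5, which forces r1c5 = 5.
Row 4 now contains 3, leaving r4c4 = 2.
The full grid is 4 3 2 1 5 / 3 2 1 5 4 / 1 5 3 4 2 / 5 1 4 2 3 / 2 4 5 3 1.

4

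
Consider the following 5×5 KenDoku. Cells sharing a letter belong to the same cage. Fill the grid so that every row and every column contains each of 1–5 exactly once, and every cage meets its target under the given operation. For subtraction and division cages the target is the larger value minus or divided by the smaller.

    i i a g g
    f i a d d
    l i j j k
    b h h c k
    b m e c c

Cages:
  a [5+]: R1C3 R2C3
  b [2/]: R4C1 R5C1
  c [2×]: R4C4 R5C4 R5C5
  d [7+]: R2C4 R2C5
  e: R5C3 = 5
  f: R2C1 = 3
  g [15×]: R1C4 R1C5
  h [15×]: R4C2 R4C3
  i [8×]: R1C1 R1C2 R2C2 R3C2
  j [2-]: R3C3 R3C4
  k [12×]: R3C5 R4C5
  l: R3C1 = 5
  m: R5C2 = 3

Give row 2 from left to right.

3 4 1 5 2

Cage i has product 8, leaving R1C1 = 1.
Cage f is given, which forces R2C1 = 3.
Cage l is given; hence R3C1 = 5.
The 3 cells of cage c must have product 2; hence R4C4 = 1.
Cage m is a single given cell; hence R5C2 = 3.
Cage e is given, so R5C3 = 5.
Cage c needs product 2, leaving R5C4 = 2.
Cage c needs product 2; hence R5C5 = 1.
The two cells of cage d must have sum 7, which forces R2C4 = 5.
The two cells of cage d must have sum 7, which forces R2C5 = 2.
The two cells of cage b must have quotient 2, which forces R4C1 = 2.
3 is placed in column 2, leaving R4C2 = 5.
Column 3 already has 5, leaving R4C3 = 3.
Row 4 now contains 3, so R4C5 = 4.
Row 5 already has 2, so R5C1 = 4.
Column 3 already has 3, leaving R1C3 = 4.
5 is placed in column 4, which forces R1C4 = 3.
Cage g needs two cells with product 15, so R1C5 = 5.
2 is placed in row 2, which forces R2C3 = 1.
Column 3 now contains 1, which forces R3C3 = 2.
Column 4 already has 3; hence R3C4 = 4.
Column 5 now contains 4, so R3C5 = 3.
Row 1 already has 4, so R1C2 = 2.
Row 2 already has 1, which forces R2C2 = 4.
4 is placed in row 3; hence R3C2 = 1.
Completed grid: 1 2 4 3 5 / 3 4 1 5 2 / 5 1 2 4 3 / 2 5 3 1 4 / 4 3 5 2 1.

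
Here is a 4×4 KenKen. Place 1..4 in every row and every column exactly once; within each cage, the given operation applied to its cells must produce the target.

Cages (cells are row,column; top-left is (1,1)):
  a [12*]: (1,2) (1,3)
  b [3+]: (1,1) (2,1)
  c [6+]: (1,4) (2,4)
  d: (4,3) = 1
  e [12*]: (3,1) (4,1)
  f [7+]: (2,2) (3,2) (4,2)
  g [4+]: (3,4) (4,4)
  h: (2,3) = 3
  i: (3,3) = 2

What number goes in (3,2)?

4

H is a freebie, which forces (2,3) = 3.
Cage i is a single given cell; hence (3,3) = 2.
Cage d is a single given cell, leaving (4,3) = 1.
Row 4 already has 1, so (4,4) = 3.
The two cells of cage a must have product 12, which forces (1,2) = 3.
Column 3 now contains 3, so (1,3) = 4.
Row 1 now contains 4; hence (1,4) = 2.
Column 4 already has 2, leaving (2,4) = 4.
Cage e's pair has product 12, leaving (3,1) = 3.
Column 4 already has 3, leaving (3,4) = 1.
Row 4 now contains 3, leaving (4,1) = 4.
Row 4 now contains 4, which forces (4,2) = 2.
Row 1 already has 2, which forces (1,1) = 1.
Cage b needs two cells with sum 3; hence (2,1) = 2.
Column 2 already has 2, leaving (2,2) = 1.
Row 3 already has 1, so (3,2) = 4.
Completed grid: 1 3 4 2 / 2 1 3 4 / 3 4 2 1 / 4 2 1 3.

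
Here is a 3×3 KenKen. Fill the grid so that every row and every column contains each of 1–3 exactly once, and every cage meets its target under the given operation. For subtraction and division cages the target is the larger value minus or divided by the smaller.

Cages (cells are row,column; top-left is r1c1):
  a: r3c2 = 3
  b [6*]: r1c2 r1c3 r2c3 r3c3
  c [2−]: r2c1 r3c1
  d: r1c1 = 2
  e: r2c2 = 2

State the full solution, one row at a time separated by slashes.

Cage d is a single given cell, which forces r1c1 = 2.
Cage b has product 6, which forces r1c2 = 1.
Row 1 now contains 2, so r1c3 = 3.
E is a freebie, so r2c2 = 2.
2 is placed in row 2, which forces r2c3 = 1.
Cage a is a single given cell; hence r3c2 = 3.
1 is placed in column 3; hence r3c3 = 2.
Row 2 now contains 1, leaving r2c1 = 3.
3 is placed in row 3, leaving r3c1 = 1.

2 1 3 / 3 2 1 / 1 3 2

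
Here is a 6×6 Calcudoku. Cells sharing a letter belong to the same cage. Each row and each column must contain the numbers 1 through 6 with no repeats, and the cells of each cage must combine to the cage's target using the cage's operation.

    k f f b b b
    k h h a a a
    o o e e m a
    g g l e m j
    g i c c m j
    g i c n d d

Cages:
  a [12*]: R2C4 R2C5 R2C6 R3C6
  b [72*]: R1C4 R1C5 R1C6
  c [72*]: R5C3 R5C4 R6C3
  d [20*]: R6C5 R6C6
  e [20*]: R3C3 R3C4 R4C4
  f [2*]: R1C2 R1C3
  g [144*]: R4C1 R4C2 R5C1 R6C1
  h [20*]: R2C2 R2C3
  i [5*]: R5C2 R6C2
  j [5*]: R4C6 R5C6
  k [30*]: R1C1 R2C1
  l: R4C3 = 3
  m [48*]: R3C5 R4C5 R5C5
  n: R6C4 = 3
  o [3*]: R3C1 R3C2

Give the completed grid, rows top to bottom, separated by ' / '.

5 2 1 4 3 6 / 6 4 5 2 1 3 / 1 3 4 5 6 2 / 4 6 3 1 2 5 / 3 5 2 6 4 1 / 2 1 6 3 5 4

L is a freebie, so R4C3 = 3.
N is a freebie, leaving R6C4 = 3.
The 3 cells of cage c must have product 72, which forces R5C3 = 2.
The 3 cells of cage c must have product 72; hence R5C4 = 6.
Row 5 now contains 6; hence R5C5 = 4.
The 3 cells of cage c must have product 72, leaving R6C3 = 6.
4 is placed in column 5, which forces R6C5 = 5.
Row 6 already has 5, so R6C6 = 4.
Cage f needs two cells with product 2, leaving R1C2 = 2.
Column 3 now contains 2, which forces R1C3 = 1.
Column 4 already has 6, which forces R1C4 = 4.
Cage g has product 144, leaving R5C1 = 3.
The two cells of cage i must have product 5, leaving R5C2 = 5.
Row 5 already has 5, which forces R5C6 = 1.
Cage g needs product 144, so R6C1 = 2.
Row 6 already has 5; hence R6C2 = 1.
5 is placed in column 2; hence R2C2 = 4.
Cage h's pair has product 20, leaving R2C3 = 5.
The 4 cells of cage a must have product 12, which forces R2C6 = 3.
3 is placed in column 1, so R3C1 = 1.
Column 2 already has 1, leaving R3C2 = 3.
Cage e has product 20, which forces R3C3 = 4.
Row 3 now contains 1, so R3C4 = 5.
1 is placed in column 6, which forces R3C6 = 2.
Column 2 already has 4, leaving R4C2 = 6.
5 is placed in column 4; hence R4C4 = 1.
Row 4 now contains 6; hence R4C5 = 2.
1 is placed in column 6, leaving R4C6 = 5.
The two cells of cage k must have product 30; hence R1C1 = 5.
The 3 cells of cage b must have product 72, leaving R1C5 = 3.
Column 6 already has 3; hence R1C6 = 6.
Row 2 now contains 5, so R2C1 = 6.
1 is placed in column 4, which forces R2C4 = 2.
2 is placed in column 5, so R2C5 = 1.
Row 3 already has 2, which forces R3C5 = 6.
Row 4 now contains 6, which forces R4C1 = 4.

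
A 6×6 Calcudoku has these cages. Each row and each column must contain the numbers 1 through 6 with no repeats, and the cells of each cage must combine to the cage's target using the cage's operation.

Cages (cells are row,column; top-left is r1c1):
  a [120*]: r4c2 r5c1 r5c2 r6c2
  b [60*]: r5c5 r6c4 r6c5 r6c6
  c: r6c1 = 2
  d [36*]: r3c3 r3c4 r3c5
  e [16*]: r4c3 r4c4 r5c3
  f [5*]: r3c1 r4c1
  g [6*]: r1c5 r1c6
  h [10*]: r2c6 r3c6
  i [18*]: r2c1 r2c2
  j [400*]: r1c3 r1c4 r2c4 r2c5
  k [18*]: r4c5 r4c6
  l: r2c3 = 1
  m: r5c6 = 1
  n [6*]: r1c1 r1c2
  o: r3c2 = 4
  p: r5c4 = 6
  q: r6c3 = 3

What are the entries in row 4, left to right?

5 1 4 2 6 3

Cage l is given, leaving r2c3 = 1.
O is a freebie, so r3c2 = 4.
Column 3 now contains 1, which forces r4c3 = 4.
Row 4 already has 4, so r4c4 = 2.
Column 3 now contains 4, leaving r5c3 = 2.
Cage p is given, which forces r5c4 = 6.
Cage m is a single given cell, which forces r5c6 = 1.
C is a freebie, so r6c1 = 2.
Q is a freebie, leaving r6c3 = 3.
Column 3 now contains 4, leaving r1c3 = 5.
Cage j has product 400, leaving r1c4 = 4.
The 4 cells of cage j must have product 400, which forces r2c4 = 5.
Cage j has product 400, which forces r2c5 = 4.
5 is placed in row 2, leaving r2c6 = 2.
Column 3 now contains 3; hence r3c3 = 6.
Column 4 already has 6, which forces r3c4 = 3.
The 3 cells of cage d must have product 36, which forces r3c5 = 2.
Column 6 now contains 2; hence r3c6 = 5.
Cage a needs product 120; hence r5c1 = 4.
Cage a has product 120, so r5c2 = 5.
Cage b needs product 60, which forces r5c5 = 3.
Column 4 already has 5, so r6c4 = 1.
1 is placed in row 6; hence r6c5 = 5.
Column 6 now contains 5, leaving r6c6 = 4.
Column 5 already has 3, so r1c5 = 1.
Cage g needs two cells with product 6, which forces r1c6 = 6.
Row 3 now contains 5; hence r3c1 = 1.
Cage f needs two cells with product 5, leaving r4c1 = 5.
The 4 cells of cage a must have product 120, which forces r4c2 = 1.
Column 5 already has 3, leaving r4c5 = 6.
The two cells of cage k must have product 18, so r4c6 = 3.
1 is placed in row 6; hence r6c2 = 6.
Row 1 already has 6, which forces r1c1 = 3.
Row 1 already has 6, leaving r1c2 = 2.
The two cells of cage i must have product 18; hence r2c1 = 6.
Column 2 now contains 6; hence r2c2 = 3.
The full grid is 3 2 5 4 1 6 / 6 3 1 5 4 2 / 1 4 6 3 2 5 / 5 1 4 2 6 3 / 4 5 2 6 3 1 / 2 6 3 1 5 4.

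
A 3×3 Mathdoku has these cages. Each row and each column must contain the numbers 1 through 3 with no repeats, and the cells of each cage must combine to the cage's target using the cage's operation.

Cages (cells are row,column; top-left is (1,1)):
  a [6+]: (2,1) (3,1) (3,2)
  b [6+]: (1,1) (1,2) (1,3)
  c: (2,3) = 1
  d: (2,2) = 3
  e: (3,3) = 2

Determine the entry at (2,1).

Cage d is a single given cell, which forces (2,2) = 3.
C is a freebie, which forces (2,3) = 1.
E is a freebie, which forces (3,3) = 2.
Column 3 now contains 2, which forces (1,3) = 3.
Row 2 already has 1, which forces (2,1) = 2.
The 3 cells of cage a must have sum 6, leaving (3,1) = 3.
Row 3 now contains 2, leaving (3,2) = 1.
2 is placed in column 1, which forces (1,1) = 1.
1 is placed in column 2, leaving (1,2) = 2.
Filled in: 1 2 3 / 2 3 1 / 3 1 2.

2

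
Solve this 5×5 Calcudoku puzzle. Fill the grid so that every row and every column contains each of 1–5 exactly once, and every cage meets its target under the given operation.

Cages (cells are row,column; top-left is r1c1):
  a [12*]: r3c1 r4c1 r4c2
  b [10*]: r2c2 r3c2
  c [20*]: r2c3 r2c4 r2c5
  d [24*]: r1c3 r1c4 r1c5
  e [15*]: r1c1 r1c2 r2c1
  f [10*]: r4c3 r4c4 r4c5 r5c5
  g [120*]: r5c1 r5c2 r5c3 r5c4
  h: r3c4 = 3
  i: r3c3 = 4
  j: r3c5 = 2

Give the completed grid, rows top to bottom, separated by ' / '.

I is a freebie, which forces r3c3 = 4.
H is a freebie, so r3c4 = 3.
Cage j is a single given cell, so r3c5 = 2.
2 is placed in column 5, so r4c5 = 5.
Cage f needs product 10, so r5c5 = 1.
Cage b needs two cells with product 10, so r2c2 = 2.
Column 5 already has 1, leaving r2c5 = 4.
Row 3 already has 2, which forces r3c1 = 1.
Row 3 already has 2, so r3c2 = 5.
The 3 cells of cage e must have product 15, so r1c2 = 1.
The 3 cells of cage d must have product 24, leaving r1c3 = 2.
Cage d has product 24, leaving r1c4 = 4.
Column 5 now contains 4, which forces r1c5 = 3.
2 is placed in column 3, so r4c3 = 1.
Row 4 already has 1, leaving r4c4 = 2.
Column 4 now contains 2, which forces r5c4 = 5.
Row 1 now contains 3, so r1c1 = 5.
Cage e has product 15; hence r2c1 = 3.
1 is placed in column 3, so r2c3 = 5.
Column 4 already has 5, so r2c4 = 1.
3 is placed in column 1, so r4c1 = 4.
Row 4 now contains 4, so r4c2 = 3.
Cage g has product 120, which forces r5c1 = 2.
Cage g needs product 120, leaving r5c2 = 4.
5 is placed in row 5; hence r5c3 = 3.

5 1 2 4 3 / 3 2 5 1 4 / 1 5 4 3 2 / 4 3 1 2 5 / 2 4 3 5 1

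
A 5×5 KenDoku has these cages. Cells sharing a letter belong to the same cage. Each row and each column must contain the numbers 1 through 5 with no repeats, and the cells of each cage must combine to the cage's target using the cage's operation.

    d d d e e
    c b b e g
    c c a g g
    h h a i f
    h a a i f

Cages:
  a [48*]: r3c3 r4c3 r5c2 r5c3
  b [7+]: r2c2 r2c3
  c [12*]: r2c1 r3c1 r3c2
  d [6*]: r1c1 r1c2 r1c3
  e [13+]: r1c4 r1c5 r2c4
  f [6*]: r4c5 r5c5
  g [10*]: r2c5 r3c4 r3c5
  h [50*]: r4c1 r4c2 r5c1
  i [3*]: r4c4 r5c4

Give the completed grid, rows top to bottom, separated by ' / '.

1 3 2 5 4 / 3 2 5 4 1 / 4 1 3 2 5 / 2 5 4 1 3 / 5 4 1 3 2

Cage h needs product 50; hence r4c1 = 2.
The 3 cells of cage h must have product 50, leaving r4c2 = 5.
Row 4 now contains 2, leaving r4c5 = 3.
Cage h needs product 50, so r5c1 = 5.
Column 5 now contains 3, which forces r5c5 = 2.
The 3 cells of cage g must have product 10; hence r3c4 = 2.
Row 4 already has 3, leaving r4c4 = 1.
Row 5 already has 2, so r5c2 = 4.
The two cells of cage i must have product 3, which forces r5c4 = 3.
3 is placed in column 4, leaving r1c4 = 5.
Cage e needs sum 13, which forces r1c5 = 4.
Cage e has sum 13, which forces r2c4 = 4.
Cage a has product 48, so r3c3 = 3.
1 is placed in row 4; hence r4c3 = 4.
Row 5 already has 3, so r5c3 = 1.
1 is placed in column 3, leaving r1c3 = 2.
The 3 cells of cage c must have product 12, so r2c1 = 3.
The two cells of cage b must have sum 7; hence r2c2 = 2.
Row 2 now contains 4; hence r2c3 = 5.
Row 2 already has 5; hence r2c5 = 1.
The 3 cells of cage c must have product 12; hence r3c1 = 4.
Row 3 now contains 3, which forces r3c2 = 1.
Column 5 now contains 1, so r3c5 = 5.
Column 1 already has 3, leaving r1c1 = 1.
1 is placed in column 2, leaving r1c2 = 3.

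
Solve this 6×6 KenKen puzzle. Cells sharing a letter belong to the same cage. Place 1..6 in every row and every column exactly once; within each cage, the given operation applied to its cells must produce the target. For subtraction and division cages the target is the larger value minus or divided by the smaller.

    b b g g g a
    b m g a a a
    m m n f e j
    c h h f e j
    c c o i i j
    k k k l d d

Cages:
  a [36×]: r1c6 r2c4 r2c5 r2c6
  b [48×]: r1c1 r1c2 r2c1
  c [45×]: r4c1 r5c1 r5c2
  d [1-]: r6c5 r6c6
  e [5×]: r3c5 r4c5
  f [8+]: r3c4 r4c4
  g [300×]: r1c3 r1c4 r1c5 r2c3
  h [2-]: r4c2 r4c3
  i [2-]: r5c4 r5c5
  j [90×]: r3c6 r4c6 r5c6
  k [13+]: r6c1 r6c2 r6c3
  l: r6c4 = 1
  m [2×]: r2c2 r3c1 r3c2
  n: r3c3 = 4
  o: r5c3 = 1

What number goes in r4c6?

5

The 3 cells of cage m must have product 2; hence r2c2 = 1.
Cage g needs product 300; hence r2c3 = 5.
Cage m needs product 2, leaving r3c1 = 1.
The 3 cells of cage m must have product 2, leaving r3c2 = 2.
Cage n is given, leaving r3c3 = 4.
Row 3 now contains 1, so r3c5 = 5.
Cage c has product 45; hence r4c1 = 3.
Column 5 already has 5, leaving r4c5 = 1.
The 3 cells of cage c must have product 45, so r5c1 = 5.
Cage c needs product 45, leaving r5c2 = 3.
O is a freebie, so r5c3 = 1.
Row 5 now contains 3, so r5c6 = 6.
L is a freebie, leaving r6c4 = 1.
The 4 cells of cage g must have product 300; hence r1c4 = 5.
Cage a needs product 36; hence r1c6 = 1.
Column 6 now contains 6, so r3c6 = 3.
Cage h's pair has difference 2, which forces r4c2 = 4.
Column 4 now contains 5, so r4c4 = 2.
Column 6 now contains 6, leaving r4c6 = 5.
2 is placed in column 4, so r5c4 = 4.
4 is placed in row 5; hence r5c5 = 2.
4 is placed in column 2, leaving r1c2 = 6.
6 is placed in row 1, leaving r1c5 = 4.
Column 6 already has 3, leaving r2c6 = 2.
Row 3 now contains 3, so r3c4 = 6.
Row 4 now contains 2, leaving r4c3 = 6.
6 is placed in column 2, which forces r6c2 = 5.
Cage d needs two cells with difference 1, so r6c5 = 3.
Column 6 now contains 2, which forces r6c6 = 4.
Row 1 now contains 4; hence r1c1 = 2.
Cage g needs product 300, so r1c3 = 3.
Row 2 already has 2, leaving r2c1 = 4.
6 is placed in column 4, leaving r2c4 = 3.
Column 5 now contains 3, which forces r2c5 = 6.
The 3 cells of cage k must have sum 13; hence r6c1 = 6.
Row 6 already has 3; hence r6c3 = 2.
The full grid is 2 6 3 5 4 1 / 4 1 5 3 6 2 / 1 2 4 6 5 3 / 3 4 6 2 1 5 / 5 3 1 4 2 6 / 6 5 2 1 3 4.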